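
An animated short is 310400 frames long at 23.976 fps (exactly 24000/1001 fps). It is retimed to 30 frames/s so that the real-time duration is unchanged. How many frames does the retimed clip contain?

388388 frames

Target frames = source frames × (target rate / source rate) = 310400 × (30)/(24000/1001) = 310400 × 1001/800 = 388388.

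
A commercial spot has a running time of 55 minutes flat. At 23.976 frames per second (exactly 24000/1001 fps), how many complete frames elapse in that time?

79120 frames

55 min = 3300 s.
Frames = 3300 × 24000/1001 = 7200000/91 ≈ 79120.8791.
Complete frames: 79120.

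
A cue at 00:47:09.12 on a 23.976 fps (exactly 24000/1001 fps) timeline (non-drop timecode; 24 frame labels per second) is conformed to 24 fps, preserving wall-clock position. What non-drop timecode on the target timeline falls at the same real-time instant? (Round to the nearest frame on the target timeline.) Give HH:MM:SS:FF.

00:47:12:08

Source frame index: (0×3600 + 47×60 + 9) × 24 + 12 = 67908.
Real time: 67908 / (24000/1001) = 5664659/2000 s.
Target frame: (5664659/2000) × (24) = 16993977/250 ≈ 67975.908 → 67976.
At 24 labels/s: frame 67976 → 00:47:12:08.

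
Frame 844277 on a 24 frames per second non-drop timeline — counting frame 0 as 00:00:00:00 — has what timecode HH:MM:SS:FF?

844277 ÷ 24 = 35178 full seconds, remainder 5 frames.
35178 s = 9 h 46 min 18 s.
Timecode: 09:46:18:05.

09:46:18:05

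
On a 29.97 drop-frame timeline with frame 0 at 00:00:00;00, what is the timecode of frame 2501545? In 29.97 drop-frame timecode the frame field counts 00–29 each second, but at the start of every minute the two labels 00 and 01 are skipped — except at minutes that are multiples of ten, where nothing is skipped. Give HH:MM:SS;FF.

23:11:08;09

Each 10-minute DF block holds 10 × 60 × 30 − 9 × 2 = 17982 frames. 2501545 ÷ 17982 → 139 full blocks, remainder 2047.
Within the partial block the first minute is 1800 frames and each further minute 1798, so 1 further minute boundary passed. Total skipped labels = 18 × 139 + 2 × 1 = 2504.
Non-drop label index = 2501545 + 2504 = 2504049; at 30 labels/s that is 23:11:08:09, i.e. DF 23:11:08;09.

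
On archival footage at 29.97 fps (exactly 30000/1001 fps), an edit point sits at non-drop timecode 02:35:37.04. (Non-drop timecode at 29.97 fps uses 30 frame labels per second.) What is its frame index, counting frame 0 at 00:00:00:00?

Total seconds to the label: (2 × 3600 + 35 × 60 + 37) = 9337.
Frame index = 9337 × 30 + 4 = 280114.

280114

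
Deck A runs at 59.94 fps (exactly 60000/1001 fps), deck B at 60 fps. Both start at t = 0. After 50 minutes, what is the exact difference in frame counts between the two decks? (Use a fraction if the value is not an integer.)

180000/1001 frames

50 min = 3000 s.
A emits 60000/1001 × 3000 = 180000000/1001 frames; B emits 60 × 3000 = 180000.
Difference = 180000/1001 frames (≈ 179.8202); B is ahead of A.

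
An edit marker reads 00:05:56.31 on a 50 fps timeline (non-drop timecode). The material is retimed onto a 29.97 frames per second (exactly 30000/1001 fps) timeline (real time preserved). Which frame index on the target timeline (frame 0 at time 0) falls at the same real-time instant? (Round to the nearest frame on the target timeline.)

Source frame index: (0×3600 + 5×60 + 56) × 50 + 31 = 17831.
Real time: 17831 / (50) = 17831/50 s.
Target frame: (17831/50) × (30000/1001) = 972600/91 ≈ 10687.912 → 10688.

frame 10688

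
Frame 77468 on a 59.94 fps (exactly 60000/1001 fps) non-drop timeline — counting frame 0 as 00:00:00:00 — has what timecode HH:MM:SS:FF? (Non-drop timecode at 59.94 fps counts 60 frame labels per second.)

77468 ÷ 60 = 1291 full seconds, remainder 8 frames.
1291 s = 0 h 21 min 31 s.
Timecode: 00:21:31:08.

00:21:31:08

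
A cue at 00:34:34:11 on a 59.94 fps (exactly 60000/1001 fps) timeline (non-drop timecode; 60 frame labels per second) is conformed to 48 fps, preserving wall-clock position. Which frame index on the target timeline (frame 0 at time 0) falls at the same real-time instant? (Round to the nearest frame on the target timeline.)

frame 99660

Source frame index: (0×3600 + 34×60 + 34) × 60 + 11 = 124451.
Real time: 124451 / (60000/1001) = 124575451/60000 s.
Target frame: (124575451/60000) × (48) = 124575451/1250 ≈ 99660.361 → 99660.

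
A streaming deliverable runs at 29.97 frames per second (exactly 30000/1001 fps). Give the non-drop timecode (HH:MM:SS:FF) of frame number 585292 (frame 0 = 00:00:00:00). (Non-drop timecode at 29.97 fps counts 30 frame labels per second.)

05:25:09:22

585292 ÷ 30 = 19509 full seconds, remainder 22 frames.
19509 s = 5 h 25 min 9 s.
Timecode: 05:25:09:22.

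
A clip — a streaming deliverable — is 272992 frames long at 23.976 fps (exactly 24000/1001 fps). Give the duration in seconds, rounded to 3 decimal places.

Running time = 272992 × 1001/24000 = 8539531/750 s ≈ 11386.041 s.

11386.041 seconds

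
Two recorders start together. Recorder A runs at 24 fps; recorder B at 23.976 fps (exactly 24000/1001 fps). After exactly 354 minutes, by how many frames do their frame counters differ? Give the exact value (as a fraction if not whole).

354 min = 21240 s.
A emits 24 × 21240 = 509760 frames; B emits 24000/1001 × 21240 = 509760000/1001.
Difference = 509760/1001 frames (≈ 509.2507); B is behind A.

509760/1001 frames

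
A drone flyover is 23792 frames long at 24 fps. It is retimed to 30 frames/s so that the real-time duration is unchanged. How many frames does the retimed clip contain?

29740 frames

Target frames = source frames × (target rate / source rate) = 23792 × (30)/(24) = 23792 × 5/4 = 29740.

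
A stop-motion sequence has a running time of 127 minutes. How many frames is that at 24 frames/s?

127 min = 7620 s.
Frames = 7620 × 24 = 182880.

182880 frames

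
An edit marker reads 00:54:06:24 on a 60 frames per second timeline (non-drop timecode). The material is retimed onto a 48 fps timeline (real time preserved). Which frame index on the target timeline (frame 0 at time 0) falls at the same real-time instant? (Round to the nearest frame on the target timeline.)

frame 155827

Source frame index: (0×3600 + 54×60 + 6) × 60 + 24 = 194784.
Real time: 194784 / (60) = 16232/5 s.
Target frame: (16232/5) × (48) = 779136/5 ≈ 155827.200 → 155827.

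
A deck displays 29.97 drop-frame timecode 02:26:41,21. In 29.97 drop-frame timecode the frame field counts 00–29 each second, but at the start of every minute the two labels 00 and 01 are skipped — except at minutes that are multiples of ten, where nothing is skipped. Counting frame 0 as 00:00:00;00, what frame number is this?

Complete 10-minute blocks: 14, each 17982 frames → 251748.
Remaining 6 whole minutes in the current block: 1800 + 5 × 1798 = 10790 frames.
Within the current minute: 41 × 30 + 21 − 2 = 1249 (labels ;00/;01 skipped at this minute). Total = 251748 + 10790 + 1249 = 263787.

263787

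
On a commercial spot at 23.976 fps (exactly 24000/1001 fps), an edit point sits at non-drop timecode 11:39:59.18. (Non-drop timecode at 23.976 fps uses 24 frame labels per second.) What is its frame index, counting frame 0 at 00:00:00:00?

Total seconds to the label: (11 × 3600 + 39 × 60 + 59) = 41999.
Frame index = 41999 × 24 + 18 = 1007994.

frame 1007994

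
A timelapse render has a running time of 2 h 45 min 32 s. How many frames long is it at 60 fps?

2 h 45 min 32 s = 9932 s.
Frames = 9932 × 60 = 595920.

595920 frames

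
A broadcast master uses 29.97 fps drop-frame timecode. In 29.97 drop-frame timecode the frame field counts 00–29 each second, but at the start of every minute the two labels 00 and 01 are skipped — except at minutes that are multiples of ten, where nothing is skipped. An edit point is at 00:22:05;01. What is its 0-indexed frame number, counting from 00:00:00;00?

Complete 10-minute blocks: 2, each 17982 frames → 35964.
Remaining 2 whole minutes in the current block: 1800 + 1 × 1798 = 3598 frames.
Within the current minute: 5 × 30 + 1 − 2 = 149 (labels ;00/;01 skipped at this minute). Total = 35964 + 3598 + 149 = 39711.

39711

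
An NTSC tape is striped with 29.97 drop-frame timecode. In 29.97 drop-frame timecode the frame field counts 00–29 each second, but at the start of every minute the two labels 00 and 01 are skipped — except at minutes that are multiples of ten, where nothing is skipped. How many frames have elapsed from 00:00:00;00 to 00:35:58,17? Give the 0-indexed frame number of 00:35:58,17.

64693

Complete 10-minute blocks: 3, each 17982 frames → 53946.
Remaining 5 whole minutes in the current block: 1800 + 4 × 1798 = 8992 frames.
Within the current minute: 58 × 30 + 17 − 2 = 1755 (labels ;00/;01 skipped at this minute). Total = 53946 + 8992 + 1755 = 64693.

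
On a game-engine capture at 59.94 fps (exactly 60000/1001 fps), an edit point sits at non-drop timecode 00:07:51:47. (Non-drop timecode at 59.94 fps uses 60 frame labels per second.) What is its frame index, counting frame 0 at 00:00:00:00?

Total seconds to the label: (0 × 3600 + 7 × 60 + 51) = 471.
Frame index = 471 × 60 + 47 = 28307.

frame 28307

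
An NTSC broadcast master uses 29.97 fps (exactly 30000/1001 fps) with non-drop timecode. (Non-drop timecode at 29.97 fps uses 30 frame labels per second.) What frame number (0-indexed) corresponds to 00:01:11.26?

Total seconds to the label: (0 × 3600 + 1 × 60 + 11) = 71.
Frame index = 71 × 30 + 26 = 2156.

2156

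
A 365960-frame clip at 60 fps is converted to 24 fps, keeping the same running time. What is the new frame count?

146384 frames

Target frames = source frames × (target rate / source rate) = 365960 × (24)/(60) = 365960 × 2/5 = 146384.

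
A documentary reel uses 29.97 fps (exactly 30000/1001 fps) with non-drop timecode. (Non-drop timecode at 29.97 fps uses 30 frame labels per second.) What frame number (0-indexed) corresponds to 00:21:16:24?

frame 38304

Total seconds to the label: (0 × 3600 + 21 × 60 + 16) = 1276.
Frame index = 1276 × 30 + 24 = 38304.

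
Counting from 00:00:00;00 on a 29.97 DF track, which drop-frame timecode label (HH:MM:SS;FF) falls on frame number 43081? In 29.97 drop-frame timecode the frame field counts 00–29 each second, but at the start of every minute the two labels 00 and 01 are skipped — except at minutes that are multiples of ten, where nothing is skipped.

Each 10-minute DF block holds 10 × 60 × 30 − 9 × 2 = 17982 frames. 43081 ÷ 17982 → 2 full blocks, remainder 7117.
Within the partial block the first minute is 1800 frames and each further minute 1798, so 3 further minute boundaries passed. Total skipped labels = 18 × 2 + 2 × 3 = 42.
Non-drop label index = 43081 + 42 = 43123; at 30 labels/s that is 00:23:57:13, i.e. DF 00:23:57;13.

00:23:57;13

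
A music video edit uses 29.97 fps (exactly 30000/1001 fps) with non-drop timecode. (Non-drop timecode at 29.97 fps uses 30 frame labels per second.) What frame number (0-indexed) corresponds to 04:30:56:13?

Total seconds to the label: (4 × 3600 + 30 × 60 + 56) = 16256.
Frame index = 16256 × 30 + 13 = 487693.

frame 487693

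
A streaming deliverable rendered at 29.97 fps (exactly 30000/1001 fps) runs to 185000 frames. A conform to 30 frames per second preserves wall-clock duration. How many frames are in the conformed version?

185185 frames

Target frames = source frames × (target rate / source rate) = 185000 × (30)/(30000/1001) = 185000 × 1001/1000 = 185185.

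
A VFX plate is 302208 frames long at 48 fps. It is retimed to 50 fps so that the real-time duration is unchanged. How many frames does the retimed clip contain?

314800 frames

Target frames = source frames × (target rate / source rate) = 302208 × (50)/(48) = 302208 × 25/24 = 314800.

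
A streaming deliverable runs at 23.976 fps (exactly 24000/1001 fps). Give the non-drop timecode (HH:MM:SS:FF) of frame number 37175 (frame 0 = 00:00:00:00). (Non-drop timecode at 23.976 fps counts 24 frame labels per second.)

37175 ÷ 24 = 1548 full seconds, remainder 23 frames.
1548 s = 0 h 25 min 48 s.
Timecode: 00:25:48:23.

00:25:48:23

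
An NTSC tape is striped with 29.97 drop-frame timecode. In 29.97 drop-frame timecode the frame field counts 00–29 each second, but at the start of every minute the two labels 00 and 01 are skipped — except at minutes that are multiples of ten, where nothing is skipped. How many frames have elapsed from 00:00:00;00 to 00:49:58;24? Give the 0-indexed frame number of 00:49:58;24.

Complete 10-minute blocks: 4, each 17982 frames → 71928.
Remaining 9 whole minutes in the current block: 1800 + 8 × 1798 = 16184 frames.
Within the current minute: 58 × 30 + 24 − 2 = 1762 (labels ;00/;01 skipped at this minute). Total = 71928 + 16184 + 1762 = 89874.

89874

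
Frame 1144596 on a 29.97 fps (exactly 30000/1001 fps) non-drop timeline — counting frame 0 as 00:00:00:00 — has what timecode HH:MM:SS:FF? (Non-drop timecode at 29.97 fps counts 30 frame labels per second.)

10:35:53:06

1144596 ÷ 30 = 38153 full seconds, remainder 6 frames.
38153 s = 10 h 35 min 53 s.
Timecode: 10:35:53:06.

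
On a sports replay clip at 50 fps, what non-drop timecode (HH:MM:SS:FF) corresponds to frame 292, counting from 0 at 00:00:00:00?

00:00:05:42

292 ÷ 50 = 5 full seconds, remainder 42 frames.
5 s = 0 h 0 min 5 s.
Timecode: 00:00:05:42.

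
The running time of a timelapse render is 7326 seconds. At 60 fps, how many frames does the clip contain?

Frames = 7326 × 60 = 439560.

439560 frames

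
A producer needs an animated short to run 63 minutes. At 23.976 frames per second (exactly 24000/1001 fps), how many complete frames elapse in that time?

90629 frames

63 min = 3780 s.
Frames = 3780 × 24000/1001 = 12960000/143 ≈ 90629.3706.
Complete frames: 90629.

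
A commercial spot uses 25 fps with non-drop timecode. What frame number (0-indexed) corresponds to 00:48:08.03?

frame 72203

Total seconds to the label: (0 × 3600 + 48 × 60 + 8) = 2888.
Frame index = 2888 × 25 + 3 = 72203.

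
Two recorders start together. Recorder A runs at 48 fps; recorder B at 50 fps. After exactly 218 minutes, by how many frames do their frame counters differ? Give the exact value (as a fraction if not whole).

26160 frames

218 min = 13080 s.
A emits 48 × 13080 = 627840 frames; B emits 50 × 13080 = 654000.
Difference = 26160 frames; B is ahead of A.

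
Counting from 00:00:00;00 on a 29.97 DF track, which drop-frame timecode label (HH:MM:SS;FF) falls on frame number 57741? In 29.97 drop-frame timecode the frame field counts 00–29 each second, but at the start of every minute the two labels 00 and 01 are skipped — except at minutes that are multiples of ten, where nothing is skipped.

00:32:06;19

Ten DF minutes hold 17982 frames, so frame 57741 lies in block 3 (frames 53946–71927) with 3795 frames into that block.
The block's first minute is 1800 frames and the rest 1798 each; 3795 frames reaches minute 2, so 3 × 18 + 2 × 2 = 58 labels have been skipped so far.
Adding those back, label number 57741 + 58 = 57799 at 30 labels/s is 1926 s + 19 f = 0 h 32 min 6 s frame 19, i.e. 00:32:06;19.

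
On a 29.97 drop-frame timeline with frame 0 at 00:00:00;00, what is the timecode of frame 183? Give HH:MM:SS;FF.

Ten DF minutes hold 17982 frames, so frame 183 lies in block 0 (frames 0–17981) with 183 frames into that block.
The block's first minute is 1800 frames and the rest 1798 each; 183 frames reaches minute 0, so 0 × 18 + 0 × 2 = 0 labels have been skipped so far.
Adding those back, label number 183 + 0 = 183 at 30 labels/s is 6 s + 3 f = 0 h 0 min 6 s frame 3, i.e. 00:00:06;03.

00:00:06;03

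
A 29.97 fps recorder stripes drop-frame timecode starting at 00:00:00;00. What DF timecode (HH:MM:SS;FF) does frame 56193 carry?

00:31:14;29

Ten DF minutes hold 17982 frames, so frame 56193 lies in block 3 (frames 53946–71927) with 2247 frames into that block.
The block's first minute is 1800 frames and the rest 1798 each; 2247 frames reaches minute 1, so 3 × 18 + 1 × 2 = 56 labels have been skipped so far.
Adding those back, label number 56193 + 56 = 56249 at 30 labels/s is 1874 s + 29 f = 0 h 31 min 14 s frame 29, i.e. 00:31:14;29.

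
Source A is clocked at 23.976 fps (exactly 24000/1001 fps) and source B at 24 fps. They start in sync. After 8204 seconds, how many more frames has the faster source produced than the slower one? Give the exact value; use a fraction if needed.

A emits 24000/1001 × 8204 = 28128000/143 frames; B emits 24 × 8204 = 196896.
Difference = 28128/143 frames (≈ 196.6993); B is ahead of A.

28128/143 frames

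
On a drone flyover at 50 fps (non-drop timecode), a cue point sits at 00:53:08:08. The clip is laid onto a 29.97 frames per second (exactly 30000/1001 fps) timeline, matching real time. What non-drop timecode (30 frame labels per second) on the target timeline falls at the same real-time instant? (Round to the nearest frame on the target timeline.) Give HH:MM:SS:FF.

Source frame index: (0×3600 + 53×60 + 8) × 50 + 8 = 159408.
Real time: 159408 / (50) = 79704/25 s.
Target frame: (79704/25) × (30000/1001) = 95644800/1001 ≈ 95549.251 → 95549.
At 30 labels/s: frame 95549 → 00:53:04:29.

00:53:04:29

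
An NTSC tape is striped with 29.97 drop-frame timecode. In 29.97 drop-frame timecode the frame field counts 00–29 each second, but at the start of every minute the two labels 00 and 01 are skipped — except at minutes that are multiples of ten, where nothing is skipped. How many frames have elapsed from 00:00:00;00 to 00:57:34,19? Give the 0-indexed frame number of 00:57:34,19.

103535

Complete 10-minute blocks: 5, each 17982 frames → 89910.
Remaining 7 whole minutes in the current block: 1800 + 6 × 1798 = 12588 frames.
Within the current minute: 34 × 30 + 19 − 2 = 1037 (labels ;00/;01 skipped at this minute). Total = 89910 + 12588 + 1037 = 103535.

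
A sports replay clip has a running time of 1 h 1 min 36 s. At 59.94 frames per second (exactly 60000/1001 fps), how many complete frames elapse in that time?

221538 frames

1 h 1 min 36 s = 3696 s.
Frames = 3696 × 60000/1001 = 2880000/13 ≈ 221538.4615.
Complete frames: 221538.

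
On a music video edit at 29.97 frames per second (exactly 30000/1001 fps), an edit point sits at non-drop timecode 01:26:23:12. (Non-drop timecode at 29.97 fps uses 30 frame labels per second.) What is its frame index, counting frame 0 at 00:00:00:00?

155502

Total seconds to the label: (1 × 3600 + 26 × 60 + 23) = 5183.
Frame index = 5183 × 30 + 12 = 155502.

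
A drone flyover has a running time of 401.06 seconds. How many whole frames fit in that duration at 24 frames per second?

Frames = 401.06 × 24 = 240636/25 ≈ 9625.4400.
Complete frames: 9625.

9625 frames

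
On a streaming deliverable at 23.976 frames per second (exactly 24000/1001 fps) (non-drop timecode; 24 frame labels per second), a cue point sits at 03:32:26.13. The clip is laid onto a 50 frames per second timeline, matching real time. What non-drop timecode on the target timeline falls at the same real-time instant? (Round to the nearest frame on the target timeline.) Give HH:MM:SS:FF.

03:32:39:14

Source frame index: (3×3600 + 32×60 + 26) × 24 + 13 = 305917.
Real time: 305917 / (24000/1001) = 306222917/24000 s.
Target frame: (306222917/24000) × (50) = 306222917/480 ≈ 637964.410 → 637964.
At 50 labels/s: frame 637964 → 03:32:39:14.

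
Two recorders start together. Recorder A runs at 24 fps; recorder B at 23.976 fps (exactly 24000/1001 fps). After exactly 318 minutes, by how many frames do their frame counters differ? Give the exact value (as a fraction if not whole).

457920/1001 frames

318 min = 19080 s.
A emits 24 × 19080 = 457920 frames; B emits 24000/1001 × 19080 = 457920000/1001.
Difference = 457920/1001 frames (≈ 457.4625); B is behind A.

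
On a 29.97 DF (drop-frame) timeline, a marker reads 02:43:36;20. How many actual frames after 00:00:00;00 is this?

As if non-drop at 30 labels/s: (2 × 3600 + 43 × 60 + 36) × 30 + 20 = 294500.
Minute boundaries passed: 163; those not divisible by 10: 163 − 16 = 147; dropped labels = 2 × 147 = 294.
Actual frame index = 294500 − 294 = 294206.

294206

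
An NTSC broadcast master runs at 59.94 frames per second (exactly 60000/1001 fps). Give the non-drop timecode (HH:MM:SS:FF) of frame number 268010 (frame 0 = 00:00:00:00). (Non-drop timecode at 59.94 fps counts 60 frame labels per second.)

01:14:26:50

268010 ÷ 60 = 4466 full seconds, remainder 50 frames.
4466 s = 1 h 14 min 26 s.
Timecode: 01:14:26:50.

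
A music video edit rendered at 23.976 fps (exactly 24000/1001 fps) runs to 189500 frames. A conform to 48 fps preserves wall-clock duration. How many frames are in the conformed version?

379379 frames

Target frames = source frames × (target rate / source rate) = 189500 × (48)/(24000/1001) = 189500 × 1001/500 = 379379.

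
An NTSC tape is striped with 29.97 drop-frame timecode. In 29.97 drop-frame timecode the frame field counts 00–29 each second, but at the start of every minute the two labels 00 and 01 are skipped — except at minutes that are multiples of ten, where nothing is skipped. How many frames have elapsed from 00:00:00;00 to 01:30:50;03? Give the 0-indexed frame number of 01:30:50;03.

Complete 10-minute blocks: 9, each 17982 frames → 161838.
Remaining 0 whole minutes in the current block: 0 frames.
Within the current minute: 50 × 30 + 3 = 1503. Total = 161838 + 0 + 1503 = 163341.

163341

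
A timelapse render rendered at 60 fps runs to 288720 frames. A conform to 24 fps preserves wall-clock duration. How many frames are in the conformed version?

Target frames = source frames × (target rate / source rate) = 288720 × (24)/(60) = 288720 × 2/5 = 115488.

115488 frames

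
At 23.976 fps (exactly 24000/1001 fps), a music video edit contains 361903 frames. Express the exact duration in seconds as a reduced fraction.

362264903/24000 seconds

Running time = 361903 ÷ (24000/1001) = 361903 × 1001/24000 = 362264903/24000 s.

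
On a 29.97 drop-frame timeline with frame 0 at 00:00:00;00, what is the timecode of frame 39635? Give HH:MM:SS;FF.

Each 10-minute DF block holds 10 × 60 × 30 − 9 × 2 = 17982 frames. 39635 ÷ 17982 → 2 full blocks, remainder 3671.
Within the partial block the first minute is 1800 frames and each further minute 1798, so 2 further minute boundaries passed. Total skipped labels = 18 × 2 + 2 × 2 = 40.
Non-drop label index = 39635 + 40 = 39675; at 30 labels/s that is 00:22:02:15, i.e. DF 00:22:02;15.

00:22:02;15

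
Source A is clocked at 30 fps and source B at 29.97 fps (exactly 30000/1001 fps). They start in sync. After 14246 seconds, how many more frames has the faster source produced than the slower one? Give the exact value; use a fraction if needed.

A emits 30 × 14246 = 427380 frames; B emits 30000/1001 × 14246 = 427380000/1001.
Difference = 427380/1001 frames (≈ 426.9530); B is behind A.

427380/1001 frames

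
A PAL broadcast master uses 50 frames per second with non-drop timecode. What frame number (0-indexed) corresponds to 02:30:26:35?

Total seconds to the label: (2 × 3600 + 30 × 60 + 26) = 9026.
Frame index = 9026 × 50 + 35 = 451335.

frame 451335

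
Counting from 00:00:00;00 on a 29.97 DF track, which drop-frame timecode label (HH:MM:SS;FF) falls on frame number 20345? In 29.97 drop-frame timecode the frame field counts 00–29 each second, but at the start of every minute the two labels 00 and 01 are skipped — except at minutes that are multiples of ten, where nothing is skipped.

00:11:18;25

Each 10-minute DF block holds 10 × 60 × 30 − 9 × 2 = 17982 frames. 20345 ÷ 17982 → 1 full block, remainder 2363.
Within the partial block the first minute is 1800 frames and each further minute 1798, so 1 further minute boundary passed. Total skipped labels = 18 × 1 + 2 × 1 = 20.
Non-drop label index = 20345 + 20 = 20365; at 30 labels/s that is 00:11:18:25, i.e. DF 00:11:18;25.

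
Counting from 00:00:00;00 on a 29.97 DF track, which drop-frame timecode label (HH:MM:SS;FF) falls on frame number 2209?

Ten DF minutes hold 17982 frames, so frame 2209 lies in block 0 (frames 0–17981) with 2209 frames into that block.
The block's first minute is 1800 frames and the rest 1798 each; 2209 frames reaches minute 1, so 0 × 18 + 1 × 2 = 2 labels have been skipped so far.
Adding those back, label number 2209 + 2 = 2211 at 30 labels/s is 73 s + 21 f = 0 h 1 min 13 s frame 21, i.e. 00:01:13;21.

00:01:13;21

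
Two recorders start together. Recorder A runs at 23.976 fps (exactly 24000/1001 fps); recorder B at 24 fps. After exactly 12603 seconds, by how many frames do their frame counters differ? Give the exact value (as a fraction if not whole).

302472/1001 frames

A emits 24000/1001 × 12603 = 302472000/1001 frames; B emits 24 × 12603 = 302472.
Difference = 302472/1001 frames (≈ 302.1698); B is ahead of A.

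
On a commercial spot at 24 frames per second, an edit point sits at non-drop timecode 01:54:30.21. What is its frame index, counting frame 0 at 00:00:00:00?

frame 164901

Total seconds to the label: (1 × 3600 + 54 × 60 + 30) = 6870.
Frame index = 6870 × 24 + 21 = 164901.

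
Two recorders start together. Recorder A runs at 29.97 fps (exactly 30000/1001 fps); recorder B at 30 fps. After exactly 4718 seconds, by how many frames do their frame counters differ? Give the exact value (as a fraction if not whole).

20220/143 frames

A emits 30000/1001 × 4718 = 20220000/143 frames; B emits 30 × 4718 = 141540.
Difference = 20220/143 frames (≈ 141.3986); B is ahead of A.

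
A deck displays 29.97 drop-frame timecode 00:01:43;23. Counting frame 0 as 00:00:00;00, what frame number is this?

As if non-drop at 30 labels/s: (0 × 3600 + 1 × 60 + 43) × 30 + 23 = 3113.
Minute boundaries passed: 1; those not divisible by 10: 1 − 0 = 1; dropped labels = 2 × 1 = 2.
Actual frame index = 3113 − 2 = 3111.

3111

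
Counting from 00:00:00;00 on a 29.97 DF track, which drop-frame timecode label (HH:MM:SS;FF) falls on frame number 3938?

Ten DF minutes hold 17982 frames, so frame 3938 lies in block 0 (frames 0–17981) with 3938 frames into that block.
The block's first minute is 1800 frames and the rest 1798 each; 3938 frames reaches minute 2, so 0 × 18 + 2 × 2 = 4 labels have been skipped so far.
Adding those back, label number 3938 + 4 = 3942 at 30 labels/s is 131 s + 12 f = 0 h 2 min 11 s frame 12, i.e. 00:02:11;12.

00:02:11;12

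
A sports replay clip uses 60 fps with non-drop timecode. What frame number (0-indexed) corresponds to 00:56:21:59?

frame 202919

Total seconds to the label: (0 × 3600 + 56 × 60 + 21) = 3381.
Frame index = 3381 × 60 + 59 = 202919.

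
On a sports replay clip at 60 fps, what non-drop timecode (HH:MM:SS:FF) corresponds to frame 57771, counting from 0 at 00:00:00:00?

00:16:02:51

57771 ÷ 60 = 962 full seconds, remainder 51 frames.
962 s = 0 h 16 min 2 s.
Timecode: 00:16:02:51.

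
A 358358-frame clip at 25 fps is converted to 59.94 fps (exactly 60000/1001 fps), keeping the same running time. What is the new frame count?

Target frames = source frames × (target rate / source rate) = 358358 × (60000/1001)/(25) = 358358 × 2400/1001 = 859200.

859200 frames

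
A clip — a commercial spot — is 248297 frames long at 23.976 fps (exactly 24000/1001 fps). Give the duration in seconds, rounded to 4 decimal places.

Running time = 248297 × 1001/24000 = 248545297/24000 s ≈ 10356.0540 s.

10356.0540 seconds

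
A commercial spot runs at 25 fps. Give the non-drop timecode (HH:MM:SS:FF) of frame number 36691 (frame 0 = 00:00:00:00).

36691 ÷ 25 = 1467 full seconds, remainder 16 frames.
1467 s = 0 h 24 min 27 s.
Timecode: 00:24:27:16.

00:24:27:16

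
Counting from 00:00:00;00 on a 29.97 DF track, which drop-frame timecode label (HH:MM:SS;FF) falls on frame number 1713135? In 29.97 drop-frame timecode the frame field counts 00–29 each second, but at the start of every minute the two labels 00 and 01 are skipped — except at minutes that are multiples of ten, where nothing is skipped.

Each 10-minute DF block holds 10 × 60 × 30 − 9 × 2 = 17982 frames. 1713135 ÷ 17982 → 95 full blocks, remainder 4845.
Within the partial block the first minute is 1800 frames and each further minute 1798, so 2 further minute boundaries passed. Total skipped labels = 18 × 95 + 2 × 2 = 1714.
Non-drop label index = 1713135 + 1714 = 1714849; at 30 labels/s that is 15:52:41:19, i.e. DF 15:52:41;19.

15:52:41;19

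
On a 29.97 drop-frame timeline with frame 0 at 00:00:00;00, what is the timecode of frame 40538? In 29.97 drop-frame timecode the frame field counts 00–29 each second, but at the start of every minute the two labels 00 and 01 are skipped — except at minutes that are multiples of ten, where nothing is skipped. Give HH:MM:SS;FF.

00:22:32;18

Ten DF minutes hold 17982 frames, so frame 40538 lies in block 2 (frames 35964–53945) with 4574 frames into that block.
The block's first minute is 1800 frames and the rest 1798 each; 4574 frames reaches minute 2, so 2 × 18 + 2 × 2 = 40 labels have been skipped so far.
Adding those back, label number 40538 + 40 = 40578 at 30 labels/s is 1352 s + 18 f = 0 h 22 min 32 s frame 18, i.e. 00:22:32;18.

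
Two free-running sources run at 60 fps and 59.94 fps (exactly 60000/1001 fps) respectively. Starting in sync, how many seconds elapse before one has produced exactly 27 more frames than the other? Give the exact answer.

450.45 seconds

The gap grows by |60000/1001 − 60| = 60/1001 frames per second.
Time for a 27-frame gap: 27 ÷ (60/1001) = 450.45 s.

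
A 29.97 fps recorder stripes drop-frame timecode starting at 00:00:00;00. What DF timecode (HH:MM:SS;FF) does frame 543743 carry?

Each 10-minute DF block holds 10 × 60 × 30 − 9 × 2 = 17982 frames. 543743 ÷ 17982 → 30 full blocks, remainder 4283.
Within the partial block the first minute is 1800 frames and each further minute 1798, so 2 further minute boundaries passed. Total skipped labels = 18 × 30 + 2 × 2 = 544.
Non-drop label index = 543743 + 544 = 544287; at 30 labels/s that is 05:02:22:27, i.e. DF 05:02:22;27.

05:02:22;27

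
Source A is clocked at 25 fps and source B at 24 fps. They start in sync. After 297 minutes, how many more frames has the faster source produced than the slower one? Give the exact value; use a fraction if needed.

17820 frames

297 min = 17820 s.
A emits 25 × 17820 = 445500 frames; B emits 24 × 17820 = 427680.
Difference = 17820 frames; B is behind A.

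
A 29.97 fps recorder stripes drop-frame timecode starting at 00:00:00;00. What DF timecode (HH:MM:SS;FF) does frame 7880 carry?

00:04:22;28

Each 10-minute DF block holds 10 × 60 × 30 − 9 × 2 = 17982 frames. 7880 ÷ 17982 → 0 full blocks, remainder 7880.
Within the partial block the first minute is 1800 frames and each further minute 1798, so 4 further minute boundaries passed. Total skipped labels = 18 × 0 + 2 × 4 = 8.
Non-drop label index = 7880 + 8 = 7888; at 30 labels/s that is 00:04:22:28, i.e. DF 00:04:22;28.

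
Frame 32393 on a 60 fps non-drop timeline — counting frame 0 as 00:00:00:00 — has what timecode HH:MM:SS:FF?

00:08:59:53

32393 ÷ 60 = 539 full seconds, remainder 53 frames.
539 s = 0 h 8 min 59 s.
Timecode: 00:08:59:53.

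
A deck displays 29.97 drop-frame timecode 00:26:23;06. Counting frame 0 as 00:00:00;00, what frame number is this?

47448

As if non-drop at 30 labels/s: (0 × 3600 + 26 × 60 + 23) × 30 + 6 = 47496.
Minute boundaries passed: 26; those not divisible by 10: 26 − 2 = 24; dropped labels = 2 × 24 = 48.
Actual frame index = 47496 − 48 = 47448.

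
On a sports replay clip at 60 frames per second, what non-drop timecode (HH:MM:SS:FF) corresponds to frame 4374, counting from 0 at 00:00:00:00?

4374 ÷ 60 = 72 full seconds, remainder 54 frames.
72 s = 0 h 1 min 12 s.
Timecode: 00:01:12:54.

00:01:12:54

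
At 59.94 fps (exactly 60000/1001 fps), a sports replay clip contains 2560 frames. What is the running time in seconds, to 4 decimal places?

Running time = 2560 × 1001/60000 = 16016/375 s ≈ 42.7093 s.

42.7093 seconds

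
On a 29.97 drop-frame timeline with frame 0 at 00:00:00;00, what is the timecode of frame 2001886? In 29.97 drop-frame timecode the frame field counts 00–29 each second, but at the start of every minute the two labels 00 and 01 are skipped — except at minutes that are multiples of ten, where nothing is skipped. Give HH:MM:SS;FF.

18:33:16;10

Each 10-minute DF block holds 10 × 60 × 30 − 9 × 2 = 17982 frames. 2001886 ÷ 17982 → 111 full blocks, remainder 5884.
Within the partial block the first minute is 1800 frames and each further minute 1798, so 3 further minute boundaries passed. Total skipped labels = 18 × 111 + 2 × 3 = 2004.
Non-drop label index = 2001886 + 2004 = 2003890; at 30 labels/s that is 18:33:16:10, i.e. DF 18:33:16;10.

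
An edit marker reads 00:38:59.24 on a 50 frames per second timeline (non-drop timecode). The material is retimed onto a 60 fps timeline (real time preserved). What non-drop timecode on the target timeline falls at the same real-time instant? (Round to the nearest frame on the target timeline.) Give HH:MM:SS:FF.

00:38:59:29

Source frame index: (0×3600 + 38×60 + 59) × 50 + 24 = 116974.
Real time: 116974 / (50) = 58487/25 s.
Target frame: (58487/25) × (60) = 701844/5 ≈ 140368.800 → 140369.
At 60 labels/s: frame 140369 → 00:38:59:29.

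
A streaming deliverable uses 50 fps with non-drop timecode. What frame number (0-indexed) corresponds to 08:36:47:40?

1550390

Total seconds to the label: (8 × 3600 + 36 × 60 + 47) = 31007.
Frame index = 31007 × 50 + 40 = 1550390.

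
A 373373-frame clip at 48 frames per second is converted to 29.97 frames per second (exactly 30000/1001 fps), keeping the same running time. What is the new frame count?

Target frames = source frames × (target rate / source rate) = 373373 × (30000/1001)/(48) = 373373 × 625/1001 = 233125.

233125 frames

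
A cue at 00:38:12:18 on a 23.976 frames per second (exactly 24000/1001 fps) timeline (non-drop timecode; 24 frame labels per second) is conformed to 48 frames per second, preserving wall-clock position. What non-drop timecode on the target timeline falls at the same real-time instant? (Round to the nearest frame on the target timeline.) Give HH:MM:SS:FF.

Source frame index: (0×3600 + 38×60 + 12) × 24 + 18 = 55026.
Real time: 55026 / (24000/1001) = 9180171/4000 s.
Target frame: (9180171/4000) × (48) = 27540513/250 ≈ 110162.052 → 110162.
At 48 labels/s: frame 110162 → 00:38:15:02.

00:38:15:02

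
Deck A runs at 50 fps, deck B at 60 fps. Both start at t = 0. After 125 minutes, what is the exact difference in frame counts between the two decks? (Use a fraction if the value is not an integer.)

125 min = 7500 s.
A emits 50 × 7500 = 375000 frames; B emits 60 × 7500 = 450000.
Difference = 75000 frames; B is ahead of A.

75000 frames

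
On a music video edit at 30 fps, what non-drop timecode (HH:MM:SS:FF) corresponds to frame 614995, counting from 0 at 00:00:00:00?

05:41:39:25

614995 ÷ 30 = 20499 full seconds, remainder 25 frames.
20499 s = 5 h 41 min 39 s.
Timecode: 05:41:39:25.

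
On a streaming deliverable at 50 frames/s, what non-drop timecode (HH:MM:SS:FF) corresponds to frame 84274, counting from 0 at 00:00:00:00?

84274 ÷ 50 = 1685 full seconds, remainder 24 frames.
1685 s = 0 h 28 min 5 s.
Timecode: 00:28:05:24.

00:28:05:24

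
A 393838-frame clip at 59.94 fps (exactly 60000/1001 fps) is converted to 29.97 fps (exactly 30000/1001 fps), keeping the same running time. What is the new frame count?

Target frames = source frames × (target rate / source rate) = 393838 × (30000/1001)/(60000/1001) = 393838 × 1/2 = 196919.

196919 frames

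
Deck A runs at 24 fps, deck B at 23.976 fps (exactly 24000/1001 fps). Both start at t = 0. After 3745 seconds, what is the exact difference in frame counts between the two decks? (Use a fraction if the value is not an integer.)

A emits 24 × 3745 = 89880 frames; B emits 24000/1001 × 3745 = 12840000/143.
Difference = 12840/143 frames (≈ 89.7902); B is behind A.

12840/143 frames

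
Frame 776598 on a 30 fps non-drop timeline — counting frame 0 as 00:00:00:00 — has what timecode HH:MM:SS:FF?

07:11:26:18

776598 ÷ 30 = 25886 full seconds, remainder 18 frames.
25886 s = 7 h 11 min 26 s.
Timecode: 07:11:26:18.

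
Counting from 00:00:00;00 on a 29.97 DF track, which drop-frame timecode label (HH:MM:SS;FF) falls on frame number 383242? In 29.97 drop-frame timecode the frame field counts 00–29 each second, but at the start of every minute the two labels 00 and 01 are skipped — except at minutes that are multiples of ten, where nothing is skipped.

Ten DF minutes hold 17982 frames, so frame 383242 lies in block 21 (frames 377622–395603) with 5620 frames into that block.
The block's first minute is 1800 frames and the rest 1798 each; 5620 frames reaches minute 3, so 21 × 18 + 3 × 2 = 384 labels have been skipped so far.
Adding those back, label number 383242 + 384 = 383626 at 30 labels/s is 12787 s + 16 f = 3 h 33 min 7 s frame 16, i.e. 03:33:07;16.

03:33:07;16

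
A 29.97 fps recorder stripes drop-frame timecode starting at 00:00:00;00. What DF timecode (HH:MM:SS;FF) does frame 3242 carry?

Each 10-minute DF block holds 10 × 60 × 30 − 9 × 2 = 17982 frames. 3242 ÷ 17982 → 0 full blocks, remainder 3242.
Within the partial block the first minute is 1800 frames and each further minute 1798, so 1 further minute boundary passed. Total skipped labels = 18 × 0 + 2 × 1 = 2.
Non-drop label index = 3242 + 2 = 3244; at 30 labels/s that is 00:01:48:04, i.e. DF 00:01:48;04.

00:01:48;04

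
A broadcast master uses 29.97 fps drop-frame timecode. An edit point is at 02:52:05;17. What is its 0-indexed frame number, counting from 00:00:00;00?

As if non-drop at 30 labels/s: (2 × 3600 + 52 × 60 + 5) × 30 + 17 = 309767.
Minute boundaries passed: 172; those not divisible by 10: 172 − 17 = 155; dropped labels = 2 × 155 = 310.
Actual frame index = 309767 − 310 = 309457.

309457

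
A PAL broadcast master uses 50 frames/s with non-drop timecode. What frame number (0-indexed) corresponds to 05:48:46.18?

1046318

Total seconds to the label: (5 × 3600 + 48 × 60 + 46) = 20926.
Frame index = 20926 × 50 + 18 = 1046318.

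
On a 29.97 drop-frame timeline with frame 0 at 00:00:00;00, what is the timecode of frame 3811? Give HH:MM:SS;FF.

Each 10-minute DF block holds 10 × 60 × 30 − 9 × 2 = 17982 frames. 3811 ÷ 17982 → 0 full blocks, remainder 3811.
Within the partial block the first minute is 1800 frames and each further minute 1798, so 2 further minute boundaries passed. Total skipped labels = 18 × 0 + 2 × 2 = 4.
Non-drop label index = 3811 + 4 = 3815; at 30 labels/s that is 00:02:07:05, i.e. DF 00:02:07;05.

00:02:07;05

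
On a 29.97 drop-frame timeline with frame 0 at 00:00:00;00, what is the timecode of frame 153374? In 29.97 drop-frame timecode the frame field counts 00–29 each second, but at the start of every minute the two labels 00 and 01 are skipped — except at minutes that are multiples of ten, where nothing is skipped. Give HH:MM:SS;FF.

Each 10-minute DF block holds 10 × 60 × 30 − 9 × 2 = 17982 frames. 153374 ÷ 17982 → 8 full blocks, remainder 9518.
Within the partial block the first minute is 1800 frames and each further minute 1798, so 5 further minute boundaries passed. Total skipped labels = 18 × 8 + 2 × 5 = 154.
Non-drop label index = 153374 + 154 = 153528; at 30 labels/s that is 01:25:17:18, i.e. DF 01:25:17;18.

01:25:17;18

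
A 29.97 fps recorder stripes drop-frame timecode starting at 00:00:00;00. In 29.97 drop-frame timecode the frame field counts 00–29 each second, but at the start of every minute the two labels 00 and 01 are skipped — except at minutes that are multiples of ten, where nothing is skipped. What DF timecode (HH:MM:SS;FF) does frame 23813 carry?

Ten DF minutes hold 17982 frames, so frame 23813 lies in block 1 (frames 17982–35963) with 5831 frames into that block.
The block's first minute is 1800 frames and the rest 1798 each; 5831 frames reaches minute 3, so 1 × 18 + 3 × 2 = 24 labels have been skipped so far.
Adding those back, label number 23813 + 24 = 23837 at 30 labels/s is 794 s + 17 f = 0 h 13 min 14 s frame 17, i.e. 00:13:14;17.

00:13:14;17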